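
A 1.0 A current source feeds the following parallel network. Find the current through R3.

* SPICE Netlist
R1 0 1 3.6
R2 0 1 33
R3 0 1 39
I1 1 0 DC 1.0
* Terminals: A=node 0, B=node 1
All resistors sit directly between nodes 0 and 1, so they are in parallel and share one voltage V; the full source current 1 A splits among them.
1/R_par = 1/3.6 + 1/33 + 1/39 = 0.3337 S  =>  R_par = 2.997 Ω
V = I × R_par = 1 × 2.997 = 2.997 V
I_R3 = V/R3 = 2.997/39 = 0.07683 A

Final answer: 0.07683 A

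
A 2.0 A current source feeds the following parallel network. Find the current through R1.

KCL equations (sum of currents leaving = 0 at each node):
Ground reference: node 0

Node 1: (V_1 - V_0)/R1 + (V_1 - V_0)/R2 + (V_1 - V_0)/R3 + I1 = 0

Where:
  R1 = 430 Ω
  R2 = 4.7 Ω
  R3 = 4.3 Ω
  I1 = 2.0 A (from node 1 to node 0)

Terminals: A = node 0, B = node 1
All resistors sit directly between nodes 0 and 1, so they are in parallel and share one voltage V; the full source current 2 A splits among them.
1/R_par = 1/430 + 1/4.7 + 1/4.3 = 0.4476 S  =>  R_par = 2.234 Ω
V = I × R_par = 2 × 2.234 = 4.468 V
I_R1 = V/R1 = 4.468/430 = 0.01039 A

Final answer: 0.01039 A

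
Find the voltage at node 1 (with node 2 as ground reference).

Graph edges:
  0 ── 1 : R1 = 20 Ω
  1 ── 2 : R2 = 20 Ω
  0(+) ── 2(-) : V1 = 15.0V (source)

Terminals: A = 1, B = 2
Nodal analysis, taking node 2 as the 0 V reference.
Source V1 fixes V_0 = 15 V.
KCL at each unknown node (sum of currents leaving = 0; resistances in Ω):
  Node 1: (V_1 - 15)/20 + (V_1 - 0)/20 = 0
Collecting terms: 0.1 × V_1 = 0.75  =>  V_1 = 7.5 V
The requested potential is V_1 = 7.5 V.

Final answer: V_1 = 7.5 V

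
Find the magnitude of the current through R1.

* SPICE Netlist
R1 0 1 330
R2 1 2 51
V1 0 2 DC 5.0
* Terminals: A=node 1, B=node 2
Nodal analysis, taking node 2 as the 0 V reference.
Source V1 fixes V_0 = 5 V.
KCL at each unknown node (sum of currents leaving = 0; resistances in Ω):
  Node 1: (V_1 - 5)/330 + (V_1 - 0)/51 = 0
Collecting terms: 0.02264 × V_1 = 0.01515  =>  V_1 = 0.6693 V
I_R1 = (V_0 - V_1)/R1 = (5 - 0.6693)/330 = 0.01312 A
|I_R1| = 0.01312 A

Final answer: |I_R1| = 0.01312 A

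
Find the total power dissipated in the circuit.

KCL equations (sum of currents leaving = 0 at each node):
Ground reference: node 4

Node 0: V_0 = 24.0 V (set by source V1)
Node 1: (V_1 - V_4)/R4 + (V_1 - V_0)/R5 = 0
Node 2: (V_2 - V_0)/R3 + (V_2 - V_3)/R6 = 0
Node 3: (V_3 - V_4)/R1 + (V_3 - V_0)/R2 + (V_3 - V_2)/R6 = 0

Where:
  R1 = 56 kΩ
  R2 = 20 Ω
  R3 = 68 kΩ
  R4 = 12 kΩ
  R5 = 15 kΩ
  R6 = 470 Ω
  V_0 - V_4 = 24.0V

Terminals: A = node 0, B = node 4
Nodal analysis, taking node 4 as the 0 V reference.
Source V1 fixes V_0 = 24 V.
KCL at each unknown node (sum of currents leaving = 0; resistances in Ω):
  Node 1: (V_1 - 0)/12000 + (V_1 - 24)/15000 = 0
  Node 2: (V_2 - 24)/68000 + (V_2 - V_3)/470 = 0
  Node 3: (V_3 - 0)/56000 + (V_3 - 24)/20 + (V_3 - V_2)/470 = 0
Collecting terms (coefficients in siemens):
  0.00015·V_1 = 0.0016
  0.002142·V_2 - 0.002128·V_3 = 0.0003529
  0.05215·V_3 - 0.002128·V_2 = 1.2
Solving these 3 simultaneous equations (Gaussian elimination) gives:
  V_1 = 10.67 V, V_2 = 23.99 V, V_3 = 23.99 V
Power in each resistor, P = (ΔV)²/R:
  P_R1 = (23.99 - 0)²/56000 = 0.01028 W
  P_R2 = (24 - 23.99)²/20 = 0.000003669 W
  P_R3 = (24 - 23.99)²/68000 = 0.000000001064 W
  P_R4 = (10.67 - 0)²/12000 = 0.009481 W
  P_R5 = (24 - 10.67)²/15000 = 0.01185 W
  P_R6 = (23.99 - 23.99)²/470 = 0.000000000007356 W
P_total = P_R1 + P_R2 + P_R3 + P_R4 + P_R5 + P_R6 = 0.03162 W

Final answer: 0.03162 W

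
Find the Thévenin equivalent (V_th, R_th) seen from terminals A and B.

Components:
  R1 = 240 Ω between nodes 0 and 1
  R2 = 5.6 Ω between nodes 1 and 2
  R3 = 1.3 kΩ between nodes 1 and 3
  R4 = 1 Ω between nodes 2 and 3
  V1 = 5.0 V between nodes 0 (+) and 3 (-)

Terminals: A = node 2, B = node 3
Step 1 — V_th is the open-circuit voltage V_A - V_B (nothing connected across the terminals).
Nodal analysis, taking node 3 as the 0 V reference.
Source V1 fixes V_0 = 5 V.
KCL at each unknown node (sum of currents leaving = 0; resistances in Ω):
  Node 1: (V_1 - 5)/240 + (V_1 - V_2)/5.6 + (V_1 - 0)/1300 = 0
  Node 2: (V_2 - V_1)/5.6 + (V_2 - 0)/1 = 0
Collecting terms (coefficients in siemens):
  0.1835·V_1 - 0.1786·V_2 = 0.02083
  1.179·V_2 - 0.1786·V_1 = 0
Determinant D = (0.1835)(1.179) - (-0.1786)(-0.1786) = 0.1844
V_1 = [(0.02083)(1.179) - (-0.1786)(0)]/D = 0.1332 V
V_2 = [(0.1835)(0) - (0.02083)(-0.1786)]/D = 0.02018 V
V_th = V_2 - V_3 = 0.02018 - 0 = 0.02018 V
Step 2 — R_th: zero the source — replace V1 by a short circuit (node 3 merges into node 0) — and find the resistance seen between A (node 2) and B (node 0).
Reduce the network between node 2 (A) and node 0 (B) by series/parallel combination:
  Rp1 = R1 ‖ R3 (parallel, both between nodes 0 and 1) = 1/(1/240 + 1/1300) = 202.6 Ω
  Rs1 = R2 + Rp1 (series, joined only at node 1) = 5.6 + 202.6 = 208.2 Ω
  Rp2 = R4 ‖ Rs1 (parallel, both between nodes 0 and 2) = 1/(1/1 + 1/208.2) = 0.9952 Ω
R_th = 0.9952 Ω

Final answer: V_th = 0.02018 V, R_th = 0.9952 Ω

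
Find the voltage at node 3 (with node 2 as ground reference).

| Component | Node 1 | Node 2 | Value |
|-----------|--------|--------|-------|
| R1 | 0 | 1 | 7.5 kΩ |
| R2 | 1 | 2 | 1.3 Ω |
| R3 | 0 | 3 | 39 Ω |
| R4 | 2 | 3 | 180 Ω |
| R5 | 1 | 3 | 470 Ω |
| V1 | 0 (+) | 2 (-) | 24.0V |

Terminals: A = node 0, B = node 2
Nodal analysis, taking node 2 as the 0 V reference.
Source V1 fixes V_0 = 24 V.
KCL at each unknown node (sum of currents leaving = 0; resistances in Ω):
  Node 1: (V_1 - 24)/7500 + (V_1 - 0)/1.3 + (V_1 - V_3)/470 = 0
  Node 3: (V_3 - 24)/39 + (V_3 - 0)/180 + (V_3 - V_1)/470 = 0
Collecting terms (coefficients in siemens):
  0.7715·V_1 - 0.002128·V_3 = 0.0032
  0.03332·V_3 - 0.002128·V_1 = 0.6154
Determinant D = (0.7715)(0.03332) - (-0.002128)(-0.002128) = 0.0257
V_1 = [(0.0032)(0.03332) - (-0.002128)(0.6154)]/D = 0.05509 V
V_3 = [(0.7715)(0.6154) - (0.0032)(-0.002128)]/D = 18.47 V
The requested potential is V_3 = 18.47 V.

Final answer: V_3 = 18.47 V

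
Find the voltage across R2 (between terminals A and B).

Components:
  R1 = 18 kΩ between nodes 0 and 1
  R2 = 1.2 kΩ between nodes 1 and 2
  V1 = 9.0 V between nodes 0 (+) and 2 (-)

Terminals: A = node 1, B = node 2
R1 and R2 are in series across V1 (node 0 → node 1 → node 2), and the output A–B is taken across R2, so this is a voltage divider.
Series current: I = V1/(R1 + R2) = 9/(18000 + 1200) = 9/19200 = 0.0004687 A
V_R2 = I × R2 = V1 × R2/(R1 + R2) = 9 × 1200/19200 = 0.5625 V

Final answer: 0.5625 V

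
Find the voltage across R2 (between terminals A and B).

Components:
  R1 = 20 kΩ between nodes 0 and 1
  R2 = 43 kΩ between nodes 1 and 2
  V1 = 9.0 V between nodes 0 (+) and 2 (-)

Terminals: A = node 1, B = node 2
R1 and R2 are in series across V1 (node 0 → node 1 → node 2), and the output A–B is taken across R2, so this is a voltage divider.
Series current: I = V1/(R1 + R2) = 9/(20000 + 43000) = 9/63000 = 0.0001429 A
V_R2 = I × R2 = V1 × R2/(R1 + R2) = 9 × 43000/63000 = 6.143 V

Final answer: 6.143 V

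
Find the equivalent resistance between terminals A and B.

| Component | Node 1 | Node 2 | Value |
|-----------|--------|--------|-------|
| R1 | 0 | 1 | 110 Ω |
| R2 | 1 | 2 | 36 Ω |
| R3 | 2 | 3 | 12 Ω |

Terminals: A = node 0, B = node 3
Reduce the network between node 0 (A) and node 3 (B) by series/parallel combination:
  Rs1 = R1 + R2 (series, joined only at node 1) = 110 + 36 = 146 Ω
  Rs2 = R3 + Rs1 (series, joined only at node 2) = 12 + 146 = 158 Ω
R_eq = 158 Ω

Final answer: 158 Ω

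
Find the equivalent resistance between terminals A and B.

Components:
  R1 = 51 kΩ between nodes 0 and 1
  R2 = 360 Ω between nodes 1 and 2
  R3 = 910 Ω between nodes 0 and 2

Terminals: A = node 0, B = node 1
Reduce the network between node 0 (A) and node 1 (B) by series/parallel combination:
  Rs1 = R3 + R2 (series, joined only at node 2) = 910 + 360 = 1270 Ω
  Rp1 = R1 ‖ Rs1 (parallel, both between nodes 0 and 1) = 1/(1/51000 + 1/1270) = 1239 Ω
R_eq = 1.239 kΩ

Final answer: 1.239 kΩ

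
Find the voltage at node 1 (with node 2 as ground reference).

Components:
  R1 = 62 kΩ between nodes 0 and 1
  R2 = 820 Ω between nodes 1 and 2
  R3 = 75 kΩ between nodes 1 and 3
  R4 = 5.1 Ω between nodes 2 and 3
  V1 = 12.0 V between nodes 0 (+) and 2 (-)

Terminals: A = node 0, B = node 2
Nodal analysis, taking node 2 as the 0 V reference.
Source V1 fixes V_0 = 12 V.
KCL at each unknown node (sum of currents leaving = 0; resistances in Ω):
  Node 1: (V_1 - 12)/62000 + (V_1 - 0)/820 + (V_1 - V_3)/75000 = 0
  Node 3: (V_3 - V_1)/75000 + (V_3 - 0)/5.1 = 0
Collecting terms (coefficients in siemens):
  0.001249·V_1 - 0.00001333·V_3 = 0.0001935
  0.1961·V_3 - 0.00001333·V_1 = 0
Determinant D = (0.001249)(0.1961) - (-0.00001333)(-0.00001333) = 0.0002449
V_1 = [(0.0001935)(0.1961) - (-0.00001333)(0)]/D = 0.155 V
V_3 = [(0.001249)(0) - (0.0001935)(-0.00001333)]/D = 0.00001054 V
The requested potential is V_1 = 0.155 V.

Final answer: V_1 = 0.155 V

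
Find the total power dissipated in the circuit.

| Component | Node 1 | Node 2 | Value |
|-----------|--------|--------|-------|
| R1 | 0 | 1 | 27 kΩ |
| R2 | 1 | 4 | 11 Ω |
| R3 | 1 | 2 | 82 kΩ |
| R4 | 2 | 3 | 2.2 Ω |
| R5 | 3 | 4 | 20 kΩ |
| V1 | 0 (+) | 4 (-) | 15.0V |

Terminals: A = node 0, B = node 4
Nodal analysis, taking node 4 as the 0 V reference.
Source V1 fixes V_0 = 15 V.
KCL at each unknown node (sum of currents leaving = 0; resistances in Ω):
  Node 1: (V_1 - 15)/27000 + (V_1 - 0)/11 + (V_1 - V_2)/82000 = 0
  Node 2: (V_2 - V_1)/82000 + (V_2 - V_3)/2.2 = 0
  Node 3: (V_3 - V_2)/2.2 + (V_3 - 0)/20000 = 0
Collecting terms (coefficients in siemens):
  0.09096·V_1 - 0.0000122·V_2 = 0.0005556
  0.4546·V_2 - 0.0000122·V_1 - 0.4545·V_3 = 0
  0.4546·V_3 - 0.4545·V_2 = 0
Solving these 3 simultaneous equations (Gaussian elimination) gives:
  V_1 = 0.006108 V, V_2 = 0.001198 V, V_3 = 0.001198 V
Power in each resistor, P = (ΔV)²/R:
  P_R1 = (15 - 0.006108)²/27000 = 0.008327 W
  P_R2 = (0.006108 - 0)²/11 = 0.000003392 W
  P_R3 = (0.006108 - 0.001198)²/82000 = 0.000000000294 W
  P_R4 = (0.001198 - 0.001198)²/2.2 = 0.000000000000007889 W
  P_R5 = (0.001198 - 0)²/20000 = 0.00000000007171 W
P_total = P_R1 + P_R2 + P_R3 + P_R4 + P_R5 = 0.00833 W

Final answer: 0.00833 W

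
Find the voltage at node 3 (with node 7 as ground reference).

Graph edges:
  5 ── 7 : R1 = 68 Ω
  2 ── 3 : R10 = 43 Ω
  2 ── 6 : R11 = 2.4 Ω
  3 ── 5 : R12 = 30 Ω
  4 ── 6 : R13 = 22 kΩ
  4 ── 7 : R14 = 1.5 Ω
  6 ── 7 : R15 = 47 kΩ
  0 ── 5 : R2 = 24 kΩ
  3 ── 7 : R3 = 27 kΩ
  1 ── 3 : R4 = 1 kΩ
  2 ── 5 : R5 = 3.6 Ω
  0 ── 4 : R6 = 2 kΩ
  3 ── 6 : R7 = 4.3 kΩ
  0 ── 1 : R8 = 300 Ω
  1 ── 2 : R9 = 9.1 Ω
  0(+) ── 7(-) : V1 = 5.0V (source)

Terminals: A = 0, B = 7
Nodal analysis, taking node 7 as the 0 V reference.
Source V1 fixes V_0 = 5 V.
KCL at each unknown node (sum of currents leaving = 0; resistances in Ω):
  Node 1: (V_1 - V_3)/1000 + (V_1 - 5)/300 + (V_1 - V_2)/9.1 = 0
  Node 2: (V_2 - V_5)/3.6 + (V_2 - V_1)/9.1 + (V_2 - V_3)/43 + (V_2 - V_6)/2.4 = 0
  Node 3: (V_3 - 0)/27000 + (V_3 - V_1)/1000 + (V_3 - V_6)/4300 + (V_3 - V_2)/43 + (V_3 - V_5)/30 = 0
  Node 4: (V_4 - 5)/2000 + (V_4 - V_6)/22000 + (V_4 - 0)/1.5 = 0
  Node 5: (V_5 - 0)/68 + (V_5 - 5)/24000 + (V_5 - V_2)/3.6 + (V_5 - V_3)/30 = 0
  Node 6: (V_6 - V_3)/4300 + (V_6 - V_2)/2.4 + (V_6 - V_4)/22000 + (V_6 - 0)/47000 = 0
Collecting terms (coefficients in siemens):
  0.1142·V_1 - 0.1099·V_2 - 0.001·V_3 = 0.01667
  0.8276·V_2 - 0.1099·V_1 - 0.02326·V_3 - 0.2778·V_5 - 0.4167·V_6 = 0
  0.05786·V_3 - 0.001·V_1 - 0.02326·V_2 - 0.03333·V_5 - 0.0002326·V_6 = 0
  0.6672·V_4 - 0.00004545·V_6 = 0.0025
  0.3259·V_5 - 0.2778·V_2 - 0.03333·V_3 = 0.0002083
  0.417·V_6 - 0.4167·V_2 - 0.0002326·V_3 - 0.00004545·V_4 = 0
Solving these 6 simultaneous equations (Gaussian elimination) gives:
  V_1 = 1.061 V, V_2 = 0.9425 V, V_3 = 0.9183 V, V_4 = 0.003811 V
  V_5 = 0.898 V, V_6 = 0.9423 V
The requested potential is V_3 = 0.9183 V.

Final answer: V_3 = 0.9183 V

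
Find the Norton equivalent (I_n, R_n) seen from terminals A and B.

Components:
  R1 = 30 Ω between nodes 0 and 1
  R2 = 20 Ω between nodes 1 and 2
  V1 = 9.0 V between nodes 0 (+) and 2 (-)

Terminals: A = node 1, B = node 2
Find the Thévenin equivalent first; then I_n = V_th/R_th and R_n = R_th.
Step 1 — V_th is the open-circuit voltage V_A - V_B (nothing connected across the terminals).
Nodal analysis, taking node 2 as the 0 V reference.
Source V1 fixes V_0 = 9 V.
KCL at each unknown node (sum of currents leaving = 0; resistances in Ω):
  Node 1: (V_1 - 9)/30 + (V_1 - 0)/20 = 0
Collecting terms: 0.08333 × V_1 = 0.3  =>  V_1 = 3.6 V
V_th = V_1 - V_2 = 3.6 - 0 = 3.6 V
Step 2 — R_th: zero the source — replace V1 by a short circuit (node 2 merges into node 0) — and find the resistance seen between A (node 1) and B (node 0).
Reduce the network between node 1 (A) and node 0 (B) by series/parallel combination:
  Rp1 = R1 ‖ R2 (parallel, both between nodes 0 and 1) = 1/(1/30 + 1/20) = 12 Ω
R_th = 12 Ω
I_n = V_th/R_th = 3.6/12 = 0.3 A, and R_n = R_th = 12 Ω

Final answer: I_n = 0.3 A, R_n = 12 Ω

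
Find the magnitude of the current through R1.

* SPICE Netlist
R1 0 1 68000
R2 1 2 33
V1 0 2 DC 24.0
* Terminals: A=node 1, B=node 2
Nodal analysis, taking node 2 as the 0 V reference.
Source V1 fixes V_0 = 24 V.
KCL at each unknown node (sum of currents leaving = 0; resistances in Ω):
  Node 1: (V_1 - 24)/68000 + (V_1 - 0)/33 = 0
Collecting terms: 0.03032 × V_1 = 0.0003529  =>  V_1 = 0.01164 V
I_R1 = (V_0 - V_1)/R1 = (24 - 0.01164)/68000 = 0.0003528 A
|I_R1| = 0.0003528 A

Final answer: |I_R1| = 0.0003528 A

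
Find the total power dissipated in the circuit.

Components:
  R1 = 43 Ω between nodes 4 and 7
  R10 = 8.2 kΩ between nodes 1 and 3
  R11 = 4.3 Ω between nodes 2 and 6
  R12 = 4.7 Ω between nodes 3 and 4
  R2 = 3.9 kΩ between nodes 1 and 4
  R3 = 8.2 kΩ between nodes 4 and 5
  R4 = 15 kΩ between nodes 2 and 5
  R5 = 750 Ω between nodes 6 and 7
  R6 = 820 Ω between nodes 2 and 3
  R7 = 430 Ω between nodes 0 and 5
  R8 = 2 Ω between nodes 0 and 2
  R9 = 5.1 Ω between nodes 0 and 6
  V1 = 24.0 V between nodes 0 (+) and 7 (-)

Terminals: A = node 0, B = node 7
Nodal analysis, taking node 7 as the 0 V reference.
Source V1 fixes V_0 = 24 V.
KCL at each unknown node (sum of currents leaving = 0; resistances in Ω):
  Node 1: (V_1 - V_4)/3900 + (V_1 - V_3)/8200 = 0
  Node 2: (V_2 - V_5)/15000 + (V_2 - V_3)/820 + (V_2 - 24)/2 + (V_2 - V_6)/4.3 = 0
  Node 3: (V_3 - V_2)/820 + (V_3 - V_1)/8200 + (V_3 - V_4)/4.7 = 0
  Node 4: (V_4 - 0)/43 + (V_4 - V_1)/3900 + (V_4 - V_5)/8200 + (V_4 - V_3)/4.7 = 0
  Node 5: (V_5 - V_4)/8200 + (V_5 - V_2)/15000 + (V_5 - 24)/430 = 0
  Node 6: (V_6 - 0)/750 + (V_6 - 24)/5.1 + (V_6 - V_2)/4.3 = 0
Collecting terms (coefficients in siemens):
  0.0003784·V_1 - 0.000122·V_3 - 0.0002564·V_4 = 0
  0.7338·V_2 - 0.00122·V_3 - 0.00006667·V_5 - 0.2326·V_6 = 12
  0.2141·V_3 - 0.000122·V_1 - 0.00122·V_2 - 0.2128·V_4 = 0
  0.2364·V_4 - 0.0002564·V_1 - 0.2128·V_3 - 0.000122·V_5 = 0
  0.002514·V_5 - 0.00006667·V_2 - 0.000122·V_4 = 0.05581
  0.43·V_6 - 0.2326·V_2 = 4.706
Solving these 6 simultaneous equations (Gaussian elimination) gives:
  V_1 = 1.335 V, V_2 = 23.93 V, V_3 = 1.422 V, V_4 = 1.293 V
  V_5 = 22.9 V, V_6 = 23.89 V
Power in each resistor, P = (ΔV)²/R:
  P_R1 = (1.293 - 0)²/43 = 0.0389 W
  P_R2 = (1.335 - 1.293)²/3900 = 0.0000004428 W
  P_R3 = (1.293 - 22.9)²/8200 = 0.05691 W
  P_R4 = (23.93 - 22.9)²/15000 = 0.00007065 W
  P_R5 = (23.89 - 0)²/750 = 0.7607 W
  P_R6 = (23.93 - 1.422)²/820 = 0.6176 W
  P_R7 = (24 - 22.9)²/430 = 0.002831 W
  P_R8 = (24 - 23.93)²/2 = 0.002728 W
  P_R9 = (24 - 23.89)²/5.1 = 0.002565 W
  P_R10 = (1.335 - 1.422)²/8200 = 0.0000009311 W
  P_R11 = (23.93 - 23.89)²/4.3 = 0.0003816 W
  P_R12 = (1.422 - 1.293)²/4.7 = 0.003537 W
P_total = P_R1 + P_R2 + P_R3 + P_R4 + P_R5 + P_R6 + P_R7 + P_R8 + P_R9 + P_R10 + P_R11 + P_R12 = 1.486 W

Final answer: 1.486 W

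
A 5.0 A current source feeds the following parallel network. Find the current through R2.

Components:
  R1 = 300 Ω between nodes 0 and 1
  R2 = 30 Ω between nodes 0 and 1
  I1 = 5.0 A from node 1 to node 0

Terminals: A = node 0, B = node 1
All resistors sit directly between nodes 0 and 1, so they are in parallel and share one voltage V; the full source current 5 A splits among them.
1/R_par = 1/300 + 1/30 = 0.03667 S  =>  R_par = 27.27 Ω
V = I × R_par = 5 × 27.27 = 136.4 V
I_R2 = V/R2 = 136.4/30 = 4.545 A

Final answer: 4.545 A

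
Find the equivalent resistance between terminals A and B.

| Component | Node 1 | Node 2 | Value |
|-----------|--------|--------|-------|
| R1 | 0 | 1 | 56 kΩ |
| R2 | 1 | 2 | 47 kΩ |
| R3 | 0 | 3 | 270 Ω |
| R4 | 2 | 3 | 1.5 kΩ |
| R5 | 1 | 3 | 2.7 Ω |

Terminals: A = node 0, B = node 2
The network is not a plain series/parallel combination. Inject a 1 A test current into terminal A (node 0) and return it from terminal B (node 2); then R_eq = V_A / (1 A).
Nodal analysis, taking node 2 as the 0 V reference.
Current source I_test pushes 1 A into node 0 and draws it out of node 2.
KCL at each unknown node (sum of currents leaving = 0; resistances in Ω):
  Node 0: (V_0 - V_1)/56000 + (V_0 - V_3)/270 - 1 = 0
  Node 1: (V_1 - V_0)/56000 + (V_1 - 0)/47000 + (V_1 - V_3)/2.7 = 0
  Node 3: (V_3 - V_0)/270 + (V_3 - V_1)/2.7 + (V_3 - 0)/1500 = 0
Collecting terms (coefficients in siemens):
  0.003722·V_0 - 0.00001786·V_1 - 0.003704·V_3 = 1
  0.3704·V_1 - 0.00001786·V_0 - 0.3704·V_3 = 0
  0.3747·V_3 - 0.003704·V_0 - 0.3704·V_1 = 0
Solving these 3 simultaneous equations (Gaussian elimination) gives:
  V_0 = 1722 V, V_1 = 1454 V, V_3 = 1454 V
R_eq = V_0 / 1 A = 1722 Ω = 1.722 kΩ

Final answer: 1.722 kΩ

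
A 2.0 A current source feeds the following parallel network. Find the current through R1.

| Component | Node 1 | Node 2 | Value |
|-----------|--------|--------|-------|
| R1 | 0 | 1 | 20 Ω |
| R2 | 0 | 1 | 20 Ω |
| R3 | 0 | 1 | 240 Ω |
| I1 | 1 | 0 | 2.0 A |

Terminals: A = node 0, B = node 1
All resistors sit directly between nodes 0 and 1, so they are in parallel and share one voltage V; the full source current 2 A splits among them.
1/R_par = 1/20 + 1/20 + 1/240 = 0.1042 S  =>  R_par = 9.6 Ω
V = I × R_par = 2 × 9.6 = 19.2 V
I_R1 = V/R1 = 19.2/20 = 0.96 A

Final answer: 0.96 A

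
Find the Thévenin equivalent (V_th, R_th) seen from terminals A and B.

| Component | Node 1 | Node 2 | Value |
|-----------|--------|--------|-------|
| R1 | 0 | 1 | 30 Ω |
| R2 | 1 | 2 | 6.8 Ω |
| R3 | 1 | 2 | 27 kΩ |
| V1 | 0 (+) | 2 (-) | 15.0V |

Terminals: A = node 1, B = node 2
Step 1 — V_th is the open-circuit voltage V_A - V_B (nothing connected across the terminals).
Nodal analysis, taking node 2 as the 0 V reference.
Source V1 fixes V_0 = 15 V.
KCL at each unknown node (sum of currents leaving = 0; resistances in Ω):
  Node 1: (V_1 - 15)/30 + (V_1 - 0)/6.8 + (V_1 - 0)/27000 = 0
Collecting terms: 0.1804 × V_1 = 0.5  =>  V_1 = 2.771 V
V_th = V_1 - V_2 = 2.771 - 0 = 2.771 V
Step 2 — R_th: zero the source — replace V1 by a short circuit (node 2 merges into node 0) — and find the resistance seen between A (node 1) and B (node 0).
Reduce the network between node 1 (A) and node 0 (B) by series/parallel combination:
  Rp1 = R1 ‖ R2 ‖ R3 (parallel, all between nodes 0 and 1) = 1/(1/30 + 1/6.8 + 1/27000) = 5.542 Ω
R_th = 5.542 Ω

Final answer: V_th = 2.771 V, R_th = 5.542 Ω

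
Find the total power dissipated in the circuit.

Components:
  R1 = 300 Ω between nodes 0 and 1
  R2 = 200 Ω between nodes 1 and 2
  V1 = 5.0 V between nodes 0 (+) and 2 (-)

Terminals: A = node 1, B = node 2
Nodal analysis, taking node 2 as the 0 V reference.
Source V1 fixes V_0 = 5 V.
KCL at each unknown node (sum of currents leaving = 0; resistances in Ω):
  Node 1: (V_1 - 5)/300 + (V_1 - 0)/200 = 0
Collecting terms: 0.008333 × V_1 = 0.01667  =>  V_1 = 2 V
Power in each resistor, P = (ΔV)²/R:
  P_R1 = (5 - 2)²/300 = 0.03 W
  P_R2 = (2 - 0)²/200 = 0.02 W
P_total = P_R1 + P_R2 = 0.05 W

Final answer: 0.05 W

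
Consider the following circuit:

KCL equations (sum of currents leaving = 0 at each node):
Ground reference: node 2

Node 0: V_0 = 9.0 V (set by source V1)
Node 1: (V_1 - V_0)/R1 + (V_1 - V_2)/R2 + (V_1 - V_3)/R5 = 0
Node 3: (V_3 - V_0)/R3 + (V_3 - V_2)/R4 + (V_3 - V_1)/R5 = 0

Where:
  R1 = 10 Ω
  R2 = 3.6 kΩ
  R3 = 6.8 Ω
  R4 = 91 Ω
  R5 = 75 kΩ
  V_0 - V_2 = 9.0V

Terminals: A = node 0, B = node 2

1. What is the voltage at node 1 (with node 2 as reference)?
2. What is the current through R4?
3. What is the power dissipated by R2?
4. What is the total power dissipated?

Nodal analysis, taking node 2 as the 0 V reference.
Source V1 fixes V_0 = 9 V.
KCL at each unknown node (sum of currents leaving = 0; resistances in Ω):
  Node 1: (V_1 - 9)/10 + (V_1 - 0)/3600 + (V_1 - V_3)/75000 = 0
  Node 3: (V_3 - 9)/6.8 + (V_3 - 0)/91 + (V_3 - V_1)/75000 = 0
Collecting terms (coefficients in siemens):
  0.1003·V_1 - 0.00001333·V_3 = 0.9
  0.1581·V_3 - 0.00001333·V_1 = 1.324
Determinant D = (0.1003)(0.1581) - (-0.00001333)(-0.00001333) = 0.01585
V_1 = [(0.9)(0.1581) - (-0.00001333)(1.324)]/D = 8.975 V
V_3 = [(0.1003)(1.324) - (0.9)(-0.00001333)]/D = 8.374 V
Part 1:
  Read off the nodal solution: V_1 = 8.975 V
Part 2:
  I_R4 = (V_2 - V_3)/R4 = (0 - 8.374)/91 = -0.09203 A
  Magnitude: I_R4 = 0.09203 A
Part 3:
  I_R2 = (V_1 - V_2)/R2 = (8.975 - 0)/3600 = 0.002493 A
  P_R2 = I_R2² × R2 = (0.002493)² × 3600 = 0.02238 W
Part 4:
  Power in each resistor, P = (ΔV)²/R:
    P_R1 = (9 - 8.975)²/10 = 0.00006255 W
    P_R2 = (8.975 - 0)²/3600 = 0.02238 W
    P_R3 = (9 - 8.374)²/6.8 = 0.05758 W
    P_R4 = (0 - 8.374)²/91 = 0.7706 W
    P_R5 = (8.975 - 8.374)²/75000 = 0.000004811 W
  P_total = P_R1 + P_R2 + P_R3 + P_R4 + P_R5 = 0.8507 W

Final answers:
1. V_1 = 8.975 V
2. I_R4 = 0.09203 A
3. P_R2 = 0.02238 W
4. P_total = 0.8507 W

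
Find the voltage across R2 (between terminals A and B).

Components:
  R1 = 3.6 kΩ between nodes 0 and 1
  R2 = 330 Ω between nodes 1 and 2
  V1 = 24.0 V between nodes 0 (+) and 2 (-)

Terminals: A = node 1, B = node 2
R1 and R2 are in series across V1 (node 0 → node 1 → node 2), and the output A–B is taken across R2, so this is a voltage divider.
Series current: I = V1/(R1 + R2) = 24/(3600 + 330) = 24/3930 = 0.006107 A
V_R2 = I × R2 = V1 × R2/(R1 + R2) = 24 × 330/3930 = 2.015 V

Final answer: 2.015 V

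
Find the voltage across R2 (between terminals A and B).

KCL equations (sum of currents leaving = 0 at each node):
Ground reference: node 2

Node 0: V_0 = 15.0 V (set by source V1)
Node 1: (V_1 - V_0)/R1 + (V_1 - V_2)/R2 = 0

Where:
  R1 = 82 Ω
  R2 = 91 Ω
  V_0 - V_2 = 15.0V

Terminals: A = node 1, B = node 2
R1 and R2 are in series across V1 (node 0 → node 1 → node 2), and the output A–B is taken across R2, so this is a voltage divider.
Series current: I = V1/(R1 + R2) = 15/(82 + 91) = 15/173 = 0.08671 A
V_R2 = I × R2 = V1 × R2/(R1 + R2) = 15 × 91/173 = 7.89 V

Final answer: 7.89 V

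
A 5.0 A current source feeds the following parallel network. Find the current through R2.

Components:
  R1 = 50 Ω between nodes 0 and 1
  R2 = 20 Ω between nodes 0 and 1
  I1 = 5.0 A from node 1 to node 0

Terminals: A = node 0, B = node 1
All resistors sit directly between nodes 0 and 1, so they are in parallel and share one voltage V; the full source current 5 A splits among them.
1/R_par = 1/50 + 1/20 = 0.07 S  =>  R_par = 14.29 Ω
V = I × R_par = 5 × 14.29 = 71.43 V
I_R2 = V/R2 = 71.43/20 = 3.571 A

Final answer: 3.571 A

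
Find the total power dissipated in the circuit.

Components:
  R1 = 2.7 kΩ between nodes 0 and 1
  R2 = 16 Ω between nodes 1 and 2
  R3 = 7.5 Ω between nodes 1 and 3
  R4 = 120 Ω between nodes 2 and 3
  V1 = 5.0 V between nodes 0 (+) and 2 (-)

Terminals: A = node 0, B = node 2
Nodal analysis, taking node 2 as the 0 V reference.
Source V1 fixes V_0 = 5 V.
KCL at each unknown node (sum of currents leaving = 0; resistances in Ω):
  Node 1: (V_1 - 5)/2700 + (V_1 - 0)/16 + (V_1 - V_3)/7.5 = 0
  Node 3: (V_3 - V_1)/7.5 + (V_3 - 0)/120 = 0
Collecting terms (coefficients in siemens):
  0.1962·V_1 - 0.1333·V_3 = 0.001852
  0.1417·V_3 - 0.1333·V_1 = 0
Determinant D = (0.1962)(0.1417) - (-0.1333)(-0.1333) = 0.01002
V_1 = [(0.001852)(0.1417) - (-0.1333)(0)]/D = 0.02619 V
V_3 = [(0.1962)(0) - (0.001852)(-0.1333)]/D = 0.02465 V
Power in each resistor, P = (ΔV)²/R:
  P_R1 = (5 - 0.02619)²/2700 = 0.009163 W
  P_R2 = (0.02619 - 0)²/16 = 0.00004286 W
  P_R3 = (0.02619 - 0.02465)²/7.5 = 0.0000003164 W
  P_R4 = (0 - 0.02465)²/120 = 0.000005063 W
P_total = P_R1 + P_R2 + P_R3 + P_R4 = 0.009211 W

Final answer: 0.009211 W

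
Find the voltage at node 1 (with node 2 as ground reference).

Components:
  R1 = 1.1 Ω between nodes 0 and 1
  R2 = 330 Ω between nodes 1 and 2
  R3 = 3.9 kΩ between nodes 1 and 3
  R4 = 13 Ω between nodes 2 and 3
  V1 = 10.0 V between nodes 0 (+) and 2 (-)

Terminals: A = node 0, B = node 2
Nodal analysis, taking node 2 as the 0 V reference.
Source V1 fixes V_0 = 10 V.
KCL at each unknown node (sum of currents leaving = 0; resistances in Ω):
  Node 1: (V_1 - 10)/1.1 + (V_1 - 0)/330 + (V_1 - V_3)/3900 = 0
  Node 3: (V_3 - V_1)/3900 + (V_3 - 0)/13 = 0
Collecting terms (coefficients in siemens):
  0.9124·V_1 - 0.0002564·V_3 = 9.091
  0.07718·V_3 - 0.0002564·V_1 = 0
Determinant D = (0.9124)(0.07718) - (-0.0002564)(-0.0002564) = 0.07042
V_1 = [(9.091)(0.07718) - (-0.0002564)(0)]/D = 9.964 V
V_3 = [(0.9124)(0) - (9.091)(-0.0002564)]/D = 0.0331 V
The requested potential is V_1 = 9.964 V.

Final answer: V_1 = 9.964 V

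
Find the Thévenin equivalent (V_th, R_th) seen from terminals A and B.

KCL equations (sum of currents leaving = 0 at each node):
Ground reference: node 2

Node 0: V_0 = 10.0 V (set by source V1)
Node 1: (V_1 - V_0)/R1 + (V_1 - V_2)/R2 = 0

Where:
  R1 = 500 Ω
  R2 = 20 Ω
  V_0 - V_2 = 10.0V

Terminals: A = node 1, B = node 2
Step 1 — V_th is the open-circuit voltage V_A - V_B (nothing connected across the terminals).
Nodal analysis, taking node 2 as the 0 V reference.
Source V1 fixes V_0 = 10 V.
KCL at each unknown node (sum of currents leaving = 0; resistances in Ω):
  Node 1: (V_1 - 10)/500 + (V_1 - 0)/20 = 0
Collecting terms: 0.052 × V_1 = 0.02  =>  V_1 = 0.3846 V
V_th = V_1 - V_2 = 0.3846 - 0 = 0.3846 V
Step 2 — R_th: zero the source — replace V1 by a short circuit (node 2 merges into node 0) — and find the resistance seen between A (node 1) and B (node 0).
Reduce the network between node 1 (A) and node 0 (B) by series/parallel combination:
  Rp1 = R1 ‖ R2 (parallel, both between nodes 0 and 1) = 1/(1/500 + 1/20) = 19.23 Ω
R_th = 19.23 Ω

Final answer: V_th = 0.3846 V, R_th = 19.23 Ω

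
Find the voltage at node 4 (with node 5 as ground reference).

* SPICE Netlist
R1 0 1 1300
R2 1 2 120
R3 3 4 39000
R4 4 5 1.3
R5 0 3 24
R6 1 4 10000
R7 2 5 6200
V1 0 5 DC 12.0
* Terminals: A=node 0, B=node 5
Nodal analysis, taking node 5 as the 0 V reference.
Source V1 fixes V_0 = 12 V.
KCL at each unknown node (sum of currents leaving = 0; resistances in Ω):
  Node 1: (V_1 - 12)/1300 + (V_1 - V_2)/120 + (V_1 - V_4)/10000 = 0
  Node 2: (V_2 - V_1)/120 + (V_2 - 0)/6200 = 0
  Node 3: (V_3 - V_4)/39000 + (V_3 - 12)/24 = 0
  Node 4: (V_4 - V_3)/39000 + (V_4 - 0)/1.3 + (V_4 - V_1)/10000 = 0
Collecting terms (coefficients in siemens):
  0.009203·V_1 - 0.008333·V_2 - 0.0001·V_4 = 0.009231
  0.008495·V_2 - 0.008333·V_1 = 0
  0.04169·V_3 - 0.00002564·V_4 = 0.5
  0.7694·V_4 - 0.0001·V_1 - 0.00002564·V_3 = 0
Solving these 4 simultaneous equations (Gaussian elimination) gives:
  V_1 = 8.984 V, V_2 = 8.814 V, V_3 = 11.99 V, V_4 = 0.001567 V
The requested potential is V_4 = 0.001567 V.

Final answer: V_4 = 0.001567 V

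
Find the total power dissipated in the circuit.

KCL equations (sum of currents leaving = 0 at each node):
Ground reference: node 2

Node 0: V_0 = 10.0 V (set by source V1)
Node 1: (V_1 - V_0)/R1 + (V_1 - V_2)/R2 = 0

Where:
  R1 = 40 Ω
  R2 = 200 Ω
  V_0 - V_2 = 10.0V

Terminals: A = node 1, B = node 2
Nodal analysis, taking node 2 as the 0 V reference.
Source V1 fixes V_0 = 10 V.
KCL at each unknown node (sum of currents leaving = 0; resistances in Ω):
  Node 1: (V_1 - 10)/40 + (V_1 - 0)/200 = 0
Collecting terms: 0.03 × V_1 = 0.25  =>  V_1 = 8.333 V
Power in each resistor, P = (ΔV)²/R:
  P_R1 = (10 - 8.333)²/40 = 0.06944 W
  P_R2 = (8.333 - 0)²/200 = 0.3472 W
P_total = P_R1 + P_R2 = 0.4167 W

Final answer: 0.4167 W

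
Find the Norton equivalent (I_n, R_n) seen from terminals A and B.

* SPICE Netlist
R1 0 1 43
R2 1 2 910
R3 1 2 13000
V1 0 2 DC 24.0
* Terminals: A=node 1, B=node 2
Find the Thévenin equivalent first; then I_n = V_th/R_th and R_n = R_th.
Step 1 — V_th is the open-circuit voltage V_A - V_B (nothing connected across the terminals).
Nodal analysis, taking node 2 as the 0 V reference.
Source V1 fixes V_0 = 24 V.
KCL at each unknown node (sum of currents leaving = 0; resistances in Ω):
  Node 1: (V_1 - 24)/43 + (V_1 - 0)/910 + (V_1 - 0)/13000 = 0
Collecting terms: 0.02443 × V_1 = 0.5581  =>  V_1 = 22.84 V
V_th = V_1 - V_2 = 22.84 - 0 = 22.84 V
Step 2 — R_th: zero the source — replace V1 by a short circuit (node 2 merges into node 0) — and find the resistance seen between A (node 1) and B (node 0).
Reduce the network between node 1 (A) and node 0 (B) by series/parallel combination:
  Rp1 = R1 ‖ R2 ‖ R3 (parallel, all between nodes 0 and 1) = 1/(1/43 + 1/910 + 1/13000) = 40.93 Ω
R_th = 40.93 Ω
I_n = V_th/R_th = 22.84/40.93 = 0.5581 A, and R_n = R_th = 40.93 Ω

Final answer: I_n = 0.5581 A, R_n = 40.93 Ω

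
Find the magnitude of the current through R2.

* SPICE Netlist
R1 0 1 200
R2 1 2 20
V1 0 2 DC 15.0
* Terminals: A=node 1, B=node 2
Nodal analysis, taking node 2 as the 0 V reference.
Source V1 fixes V_0 = 15 V.
KCL at each unknown node (sum of currents leaving = 0; resistances in Ω):
  Node 1: (V_1 - 15)/200 + (V_1 - 0)/20 = 0
Collecting terms: 0.055 × V_1 = 0.075  =>  V_1 = 1.364 V
I_R2 = (V_1 - V_2)/R2 = (1.364 - 0)/20 = 0.06818 A
|I_R2| = 0.06818 A

Final answer: |I_R2| = 0.06818 A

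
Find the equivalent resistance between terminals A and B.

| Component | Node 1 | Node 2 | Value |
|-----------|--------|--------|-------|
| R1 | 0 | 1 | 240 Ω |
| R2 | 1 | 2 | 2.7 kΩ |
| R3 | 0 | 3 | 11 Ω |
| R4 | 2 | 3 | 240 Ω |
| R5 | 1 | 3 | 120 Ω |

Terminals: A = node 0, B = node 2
The network is not a plain series/parallel combination. Inject a 1 A test current into terminal A (node 0) and return it from terminal B (node 2); then R_eq = V_A / (1 A).
Nodal analysis, taking node 2 as the 0 V reference.
Current source I_test pushes 1 A into node 0 and draws it out of node 2.
KCL at each unknown node (sum of currents leaving = 0; resistances in Ω):
  Node 0: (V_0 - V_1)/240 + (V_0 - V_3)/11 - 1 = 0
  Node 1: (V_1 - V_0)/240 + (V_1 - 0)/2700 + (V_1 - V_3)/120 = 0
  Node 3: (V_3 - V_0)/11 + (V_3 - V_1)/120 + (V_3 - 0)/240 = 0
Collecting terms (coefficients in siemens):
  0.09508·V_0 - 0.004167·V_1 - 0.09091·V_3 = 1
  0.01287·V_1 - 0.004167·V_0 - 0.008333·V_3 = 0
  0.1034·V_3 - 0.09091·V_0 - 0.008333·V_1 = 0
Solving these 3 simultaneous equations (Gaussian elimination) gives:
  V_0 = 231 V, V_1 = 217.7 V, V_3 = 220.7 V
R_eq = V_0 / 1 A = 231 Ω

Final answer: 231 Ω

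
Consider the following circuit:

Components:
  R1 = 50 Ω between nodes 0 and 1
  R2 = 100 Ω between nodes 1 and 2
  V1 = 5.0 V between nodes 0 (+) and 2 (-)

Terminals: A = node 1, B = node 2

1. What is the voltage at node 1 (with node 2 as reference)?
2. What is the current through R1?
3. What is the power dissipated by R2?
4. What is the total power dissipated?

Nodal analysis, taking node 2 as the 0 V reference.
Source V1 fixes V_0 = 5 V.
KCL at each unknown node (sum of currents leaving = 0; resistances in Ω):
  Node 1: (V_1 - 5)/50 + (V_1 - 0)/100 = 0
Collecting terms: 0.03 × V_1 = 0.1  =>  V_1 = 3.333 V
Part 1:
  Read off the nodal solution: V_1 = 3.333 V
Part 2:
  I_R1 = (V_0 - V_1)/R1 = (5 - 3.333)/50 = 0.03333 A
  Magnitude: I_R1 = 0.03333 A
Part 3:
  I_R2 = (V_1 - V_2)/R2 = (3.333 - 0)/100 = 0.03333 A
  P_R2 = I_R2² × R2 = (0.03333)² × 100 = 0.1111 W
Part 4:
  Power in each resistor, P = (ΔV)²/R:
    P_R1 = (5 - 3.333)²/50 = 0.05556 W
    P_R2 = (3.333 - 0)²/100 = 0.1111 W
  P_total = P_R1 + P_R2 = 0.1667 W

Final answers:
1. V_1 = 3.333 V
2. I_R1 = 0.03333 A
3. P_R2 = 0.1111 W
4. P_total = 0.1667 W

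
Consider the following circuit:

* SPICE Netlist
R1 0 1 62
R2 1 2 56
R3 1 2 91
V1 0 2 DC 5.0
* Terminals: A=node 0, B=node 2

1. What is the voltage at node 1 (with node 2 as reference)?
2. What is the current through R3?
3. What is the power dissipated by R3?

Nodal analysis, taking node 2 as the 0 V reference.
Source V1 fixes V_0 = 5 V.
KCL at each unknown node (sum of currents leaving = 0; resistances in Ω):
  Node 1: (V_1 - 5)/62 + (V_1 - 0)/56 + (V_1 - 0)/91 = 0
Collecting terms: 0.04498 × V_1 = 0.08065  =>  V_1 = 1.793 V
Part 1:
  Read off the nodal solution: V_1 = 1.793 V
Part 2:
  I_R3 = (V_1 - V_2)/R3 = (1.793 - 0)/91 = 0.0197 A
  Magnitude: I_R3 = 0.0197 A
Part 3:
  I_R3 = (V_1 - V_2)/R3 = (1.793 - 0)/91 = 0.0197 A
  P_R3 = I_R3² × R3 = (0.0197)² × 91 = 0.03533 W

Final answers:
1. V_1 = 1.793 V
2. I_R3 = 0.0197 A
3. P_R3 = 0.03533 W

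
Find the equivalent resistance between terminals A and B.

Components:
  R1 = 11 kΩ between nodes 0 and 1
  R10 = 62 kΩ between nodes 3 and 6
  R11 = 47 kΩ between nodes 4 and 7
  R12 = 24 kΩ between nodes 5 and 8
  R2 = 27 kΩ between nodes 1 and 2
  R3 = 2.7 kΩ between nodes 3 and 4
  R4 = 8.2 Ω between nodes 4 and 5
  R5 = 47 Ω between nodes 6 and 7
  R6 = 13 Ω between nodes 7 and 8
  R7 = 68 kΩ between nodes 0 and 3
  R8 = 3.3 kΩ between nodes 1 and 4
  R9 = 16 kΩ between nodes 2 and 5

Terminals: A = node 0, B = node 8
The network is not a plain series/parallel combination. Inject a 1 A test current into terminal A (node 0) and return it from terminal B (node 8); then R_eq = V_A / (1 A).
Nodal analysis, taking node 8 as the 0 V reference.
Current source I_test pushes 1 A into node 0 and draws it out of node 8.
KCL at each unknown node (sum of currents leaving = 0; resistances in Ω):
  Node 0: (V_0 - V_1)/11000 + (V_0 - V_3)/68000 - 1 = 0
  Node 1: (V_1 - V_0)/11000 + (V_1 - V_2)/27000 + (V_1 - V_4)/3300 = 0
  Node 2: (V_2 - V_1)/27000 + (V_2 - V_5)/16000 = 0
  Node 3: (V_3 - V_0)/68000 + (V_3 - V_4)/2700 + (V_3 - V_6)/62000 = 0
  Node 4: (V_4 - V_1)/3300 + (V_4 - V_3)/2700 + (V_4 - V_5)/8.2 + (V_4 - V_7)/47000 = 0
  Node 5: (V_5 - V_2)/16000 + (V_5 - V_4)/8.2 + (V_5 - 0)/24000 = 0
  Node 6: (V_6 - V_3)/62000 + (V_6 - V_7)/47 = 0
  Node 7: (V_7 - V_4)/47000 + (V_7 - V_6)/47 + (V_7 - 0)/13 = 0
Collecting terms (coefficients in siemens):
  0.0001056·V_0 - 0.00009091·V_1 - 0.00001471·V_3 = 1
  0.000431·V_1 - 0.00009091·V_0 - 0.00003704·V_2 - 0.000303·V_4 = 0
  0.00009954·V_2 - 0.00003704·V_1 - 0.0000625·V_5 = 0
  0.0004012·V_3 - 0.00001471·V_0 - 0.0003704·V_4 - 0.00001613·V_6 = 0
  0.1226·V_4 - 0.000303·V_1 - 0.0003704·V_3 - 0.122·V_5 - 0.00002128·V_7 = 0
  0.1221·V_5 - 0.0000625·V_2 - 0.122·V_4 = 0
  0.02129·V_6 - 0.00001613·V_3 - 0.02128·V_7 = 0
  0.09822·V_7 - 0.00002128·V_4 - 0.02128·V_6 = 0
Solving these 8 simultaneous equations (Gaussian elimination) gives:
  V_0 = 24310 V, V_1 = 15210 V, V_2 = 13610 V, V_3 = 12590 V
  V_4 = 12670 V, V_5 = 12670 V, V_6 = 15.67 V, V_7 = 6.139 V
R_eq = V_0 / 1 A = 24310 Ω = 24.31 kΩ

Final answer: 24.31 kΩ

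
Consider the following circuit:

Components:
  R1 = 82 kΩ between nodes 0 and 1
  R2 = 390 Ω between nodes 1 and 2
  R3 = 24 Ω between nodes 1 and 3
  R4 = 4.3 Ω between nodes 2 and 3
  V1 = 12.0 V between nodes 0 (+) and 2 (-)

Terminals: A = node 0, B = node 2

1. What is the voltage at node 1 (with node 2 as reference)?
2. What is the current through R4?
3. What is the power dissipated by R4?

Nodal analysis, taking node 2 as the 0 V reference.
Source V1 fixes V_0 = 12 V.
KCL at each unknown node (sum of currents leaving = 0; resistances in Ω):
  Node 1: (V_1 - 12)/82000 + (V_1 - 0)/390 + (V_1 - V_3)/24 = 0
  Node 3: (V_3 - V_1)/24 + (V_3 - 0)/4.3 = 0
Collecting terms (coefficients in siemens):
  0.04424·V_1 - 0.04167·V_3 = 0.0001463
  0.2742·V_3 - 0.04167·V_1 = 0
Determinant D = (0.04424)(0.2742) - (-0.04167)(-0.04167) = 0.0104
V_1 = [(0.0001463)(0.2742) - (-0.04167)(0)]/D = 0.00386 V
V_3 = [(0.04424)(0) - (0.0001463)(-0.04167)]/D = 0.0005865 V
Part 1:
  Read off the nodal solution: V_1 = 0.00386 V
Part 2:
  I_R4 = (V_2 - V_3)/R4 = (0 - 0.0005865)/4.3 = -0.0001364 A
  Magnitude: I_R4 = 0.0001364 A
Part 3:
  I_R4 = (V_2 - V_3)/R4 = (0 - 0.0005865)/4.3 = -0.0001364 A
  P_R4 = I_R4² × R4 = (-0.0001364)² × 4.3 = 0.00000008 W

Final answers:
1. V_1 = 0.00386 V
2. I_R4 = 0.0001364 A
3. P_R4 = 8e-08 W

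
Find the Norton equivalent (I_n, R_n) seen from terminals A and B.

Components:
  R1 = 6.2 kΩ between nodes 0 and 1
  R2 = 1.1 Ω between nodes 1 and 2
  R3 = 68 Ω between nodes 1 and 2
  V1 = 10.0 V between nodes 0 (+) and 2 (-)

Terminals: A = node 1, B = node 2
Find the Thévenin equivalent first; then I_n = V_th/R_th and R_n = R_th.
Step 1 — V_th is the open-circuit voltage V_A - V_B (nothing connected across the terminals).
Nodal analysis, taking node 2 as the 0 V reference.
Source V1 fixes V_0 = 10 V.
KCL at each unknown node (sum of currents leaving = 0; resistances in Ω):
  Node 1: (V_1 - 10)/6200 + (V_1 - 0)/1.1 + (V_1 - 0)/68 = 0
Collecting terms: 0.924 × V_1 = 0.001613  =>  V_1 = 0.001746 V
V_th = V_1 - V_2 = 0.001746 - 0 = 0.001746 V
Step 2 — R_th: zero the source — replace V1 by a short circuit (node 2 merges into node 0) — and find the resistance seen between A (node 1) and B (node 0).
Reduce the network between node 1 (A) and node 0 (B) by series/parallel combination:
  Rp1 = R1 ‖ R2 ‖ R3 (parallel, all between nodes 0 and 1) = 1/(1/6200 + 1/1.1 + 1/68) = 1.082 Ω
R_th = 1.082 Ω
I_n = V_th/R_th = 0.001746/1.082 = 0.001613 A, and R_n = R_th = 1.082 Ω

Final answer: I_n = 0.001613 A, R_n = 1.082 Ω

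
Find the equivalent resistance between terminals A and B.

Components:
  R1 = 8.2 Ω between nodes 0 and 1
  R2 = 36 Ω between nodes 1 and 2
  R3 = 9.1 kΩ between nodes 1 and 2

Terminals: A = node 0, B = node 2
Reduce the network between node 0 (A) and node 2 (B) by series/parallel combination:
  Rp1 = R2 ‖ R3 (parallel, both between nodes 1 and 2) = 1/(1/36 + 1/9100) = 35.86 Ω
  Rs1 = R1 + Rp1 (series, joined only at node 1) = 8.2 + 35.86 = 44.06 Ω
R_eq = 44.06 Ω

Final answer: 44.06 Ω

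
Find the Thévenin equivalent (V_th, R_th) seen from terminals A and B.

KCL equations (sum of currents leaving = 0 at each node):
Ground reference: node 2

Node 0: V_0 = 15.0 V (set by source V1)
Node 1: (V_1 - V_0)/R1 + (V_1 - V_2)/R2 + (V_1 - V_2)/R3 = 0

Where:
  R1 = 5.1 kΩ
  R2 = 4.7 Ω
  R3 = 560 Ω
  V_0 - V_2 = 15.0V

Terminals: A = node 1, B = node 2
Step 1 — V_th is the open-circuit voltage V_A - V_B (nothing connected across the terminals).
Nodal analysis, taking node 2 as the 0 V reference.
Source V1 fixes V_0 = 15 V.
KCL at each unknown node (sum of currents leaving = 0; resistances in Ω):
  Node 1: (V_1 - 15)/5100 + (V_1 - 0)/4.7 + (V_1 - 0)/560 = 0
Collecting terms: 0.2147 × V_1 = 0.002941  =>  V_1 = 0.0137 V
V_th = V_1 - V_2 = 0.0137 - 0 = 0.0137 V
Step 2 — R_th: zero the source — replace V1 by a short circuit (node 2 merges into node 0) — and find the resistance seen between A (node 1) and B (node 0).
Reduce the network between node 1 (A) and node 0 (B) by series/parallel combination:
  Rp1 = R1 ‖ R2 ‖ R3 (parallel, all between nodes 0 and 1) = 1/(1/5100 + 1/4.7 + 1/560) = 4.657 Ω
R_th = 4.657 Ω

Final answer: V_th = 0.0137 V, R_th = 4.657 Ω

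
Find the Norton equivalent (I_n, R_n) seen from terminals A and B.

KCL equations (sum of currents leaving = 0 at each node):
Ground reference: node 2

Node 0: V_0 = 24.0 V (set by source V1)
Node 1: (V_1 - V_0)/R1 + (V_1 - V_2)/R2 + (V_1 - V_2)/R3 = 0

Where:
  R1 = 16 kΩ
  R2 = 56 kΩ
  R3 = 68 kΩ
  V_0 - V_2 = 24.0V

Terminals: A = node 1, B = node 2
Find the Thévenin equivalent first; then I_n = V_th/R_th and R_n = R_th.
Step 1 — V_th is the open-circuit voltage V_A - V_B (nothing connected across the terminals).
Nodal analysis, taking node 2 as the 0 V reference.
Source V1 fixes V_0 = 24 V.
KCL at each unknown node (sum of currents leaving = 0; resistances in Ω):
  Node 1: (V_1 - 24)/16000 + (V_1 - 0)/56000 + (V_1 - 0)/68000 = 0
Collecting terms: 0.00009506 × V_1 = 0.0015  =>  V_1 = 15.78 V
V_th = V_1 - V_2 = 15.78 - 0 = 15.78 V
Step 2 — R_th: zero the source — replace V1 by a short circuit (node 2 merges into node 0) — and find the resistance seen between A (node 1) and B (node 0).
Reduce the network between node 1 (A) and node 0 (B) by series/parallel combination:
  Rp1 = R1 ‖ R2 ‖ R3 (parallel, all between nodes 0 and 1) = 1/(1/16000 + 1/56000 + 1/68000) = 10520 Ω
R_th = 10.52 kΩ
I_n = V_th/R_th = 15.78/10520 = 0.0015 A, and R_n = R_th = 10.52 kΩ

Final answer: I_n = 0.0015 A, R_n = 10.52 kΩ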